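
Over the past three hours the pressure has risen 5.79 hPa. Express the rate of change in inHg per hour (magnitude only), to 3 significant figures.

5.79 hPa / 3 h × 0.02953 inHg/hPa = 0.0570 inHg/h.

0.0570 inHg per hour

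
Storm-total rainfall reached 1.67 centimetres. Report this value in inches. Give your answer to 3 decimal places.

1 cm = 0.393701 in, so 1.67 × 0.393701 = 0.657 in.

0.657 in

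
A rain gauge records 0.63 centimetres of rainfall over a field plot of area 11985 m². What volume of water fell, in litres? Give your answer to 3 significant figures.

Depth: 0.63 cm × 10 = 6.3 mm.
1 mm over 1 m² is 1 L, so volume = 6.3 × 11985 = 75505.5 L ≈ 75500 L.

75500 litres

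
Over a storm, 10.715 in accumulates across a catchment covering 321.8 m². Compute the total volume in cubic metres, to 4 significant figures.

Depth: 10.715 in × 25.4 = 272.161 mm.
1 mm over 1 m² is 1 L, so volume = 272.161 × 321.8 = 87581.41 L = 87.58 m³.

87.58 cubic metres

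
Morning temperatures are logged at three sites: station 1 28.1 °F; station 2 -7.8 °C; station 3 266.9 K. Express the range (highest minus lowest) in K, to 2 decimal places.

station 1: 28.1 °F = -2.167 °C.
station 3: 266.9 K = -6.250 °C.
Spread: (-2.167) − (-7.800) = 5.633 °C.

5.63 K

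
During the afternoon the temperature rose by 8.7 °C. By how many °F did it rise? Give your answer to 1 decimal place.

For a temperature change the 32° offset cancels: Δ°F = 8.7 × 1.8 = 15.7 °F.

15.7 °F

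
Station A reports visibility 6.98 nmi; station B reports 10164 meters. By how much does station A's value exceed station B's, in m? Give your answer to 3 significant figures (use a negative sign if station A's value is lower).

2760 m

station A: 6.98 nmi = 12926.96 m.
Difference: 12926.96 − 10164.00 = 2760 m.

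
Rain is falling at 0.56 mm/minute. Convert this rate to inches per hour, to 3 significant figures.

1.32 in/hour

0.56 mm/minute × 0.0393701 in/mm × 60 minute/hour = 1.32 in/hour.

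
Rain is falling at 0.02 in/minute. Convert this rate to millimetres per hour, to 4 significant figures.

0.02 in/minute × 25.4 mm/in × 60 minute/hour = 30.48 mm/hour.

30.48 mm/hour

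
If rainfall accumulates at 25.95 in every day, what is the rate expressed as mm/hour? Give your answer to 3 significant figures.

25.95 in/day × 25.4 mm/in × 0.0416667 day/hour = 27.5 mm/hour.

27.5 mm/hour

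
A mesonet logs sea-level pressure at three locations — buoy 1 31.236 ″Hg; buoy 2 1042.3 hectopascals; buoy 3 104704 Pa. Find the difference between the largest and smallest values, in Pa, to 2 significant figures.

buoy 1: 31.236 inHg = 105777.25 Pa.
buoy 2: 1042.3 hPa = 104230.00 Pa.
Spread: 105777.25 − 104230.00 = 1500 Pa.

1500 Pa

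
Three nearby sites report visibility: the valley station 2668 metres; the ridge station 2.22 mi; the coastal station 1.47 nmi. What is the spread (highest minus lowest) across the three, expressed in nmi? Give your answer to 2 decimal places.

0.49 nmi

the valley station: 2668 m = 1.4406 nmi.
the ridge station: 2.22 SM = 1.9291 nmi.
Spread: 1.9291 − 1.4406 = 0.49 nmi.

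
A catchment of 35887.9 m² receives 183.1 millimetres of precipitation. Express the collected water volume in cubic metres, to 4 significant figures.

6571 cubic metres

1 mm over 1 m² is 1 L, so volume = 183.1 × 35887.9 = 6571074.5 L = 6571 m³.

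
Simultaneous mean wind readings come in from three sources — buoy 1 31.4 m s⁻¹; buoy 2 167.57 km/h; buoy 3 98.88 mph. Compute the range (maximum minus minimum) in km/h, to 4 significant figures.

54.53 km/h

buoy 1: 31.4 m/s = 113.0400 km/h.
buoy 3: 98.88 mph = 159.1319 km/h.
Spread: 167.5700 − 113.0400 = 54.53 km/h.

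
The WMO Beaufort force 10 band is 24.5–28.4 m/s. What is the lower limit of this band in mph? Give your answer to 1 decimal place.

24.5–28.4 m/s × 2.237 = 54.8–63.5 mph.

54.8 mph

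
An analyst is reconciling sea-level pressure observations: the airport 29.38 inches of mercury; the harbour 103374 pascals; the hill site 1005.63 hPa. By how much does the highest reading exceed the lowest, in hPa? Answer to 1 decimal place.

the airport: 29.38 inHg = 994.921 hPa.
the harbour: 103374 Pa = 1033.740 hPa.
Spread: 1033.740 − 994.921 = 38.8 hPa.

38.8 hPa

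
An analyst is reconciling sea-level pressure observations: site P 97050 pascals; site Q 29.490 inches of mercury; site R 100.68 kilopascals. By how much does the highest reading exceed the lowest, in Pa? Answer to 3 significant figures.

3630 Pa

site Q: 29.490 inHg = 99864.61 Pa.
site R: 100.68 kPa = 100680.00 Pa.
Spread: 100680.00 − 97050.00 = 3630 Pa.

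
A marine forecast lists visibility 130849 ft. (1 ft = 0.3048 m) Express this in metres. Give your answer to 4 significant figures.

39880 m

1 ft = 0.3048 m, so 130849 × 0.3048 = 39880 m.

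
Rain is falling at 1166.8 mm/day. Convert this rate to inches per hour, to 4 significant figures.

1.914 in/hour

1166.8 mm/day × 0.0393701 in/mm × 0.0416667 day/hour = 1.914 in/hour.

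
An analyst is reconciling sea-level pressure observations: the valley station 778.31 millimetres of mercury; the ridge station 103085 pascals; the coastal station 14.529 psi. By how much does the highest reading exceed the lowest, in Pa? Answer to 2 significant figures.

the valley station: 778.31 mmHg = 103766.15 Pa.
the coastal station: 14.529 psi = 100173.93 Pa.
Spread: 103766.15 − 100173.93 = 3600 Pa.

3600 Pa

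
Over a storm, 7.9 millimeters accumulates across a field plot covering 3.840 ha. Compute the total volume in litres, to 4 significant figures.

303400 litres

Area: 3.840 ha = 38400 m².
1 mm over 1 m² is 1 L, so volume = 7.9 × 38400 = 303360 L ≈ 303400 L.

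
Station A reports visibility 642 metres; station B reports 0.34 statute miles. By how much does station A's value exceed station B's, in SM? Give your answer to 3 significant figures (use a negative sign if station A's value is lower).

0.0589 SM

station A: 642 m = 0.398920 SM.
Difference: 0.398920 − 0.340000 = 0.0589 SM.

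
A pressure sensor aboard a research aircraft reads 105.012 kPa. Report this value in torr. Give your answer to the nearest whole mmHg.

1 kPa = 7.50062 mmHg, so 105.012 × 7.50062 = 788 mmHg.

788 mmHg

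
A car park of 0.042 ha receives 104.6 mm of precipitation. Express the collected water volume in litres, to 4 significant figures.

Area: 0.042 ha = 420 m².
1 mm over 1 m² is 1 L, so volume = 104.6 × 420 = 43932 L ≈ 43930 L.

43930 litres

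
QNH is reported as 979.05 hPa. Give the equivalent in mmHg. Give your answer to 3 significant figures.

1 hPa = 0.750062 mmHg, so 979.05 × 0.750062 = 734 mmHg.

734 mmHg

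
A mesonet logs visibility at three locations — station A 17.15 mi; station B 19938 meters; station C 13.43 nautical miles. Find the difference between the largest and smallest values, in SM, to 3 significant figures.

4.76 SM

station B: 19938 m = 12.3889 SM.
station C: 13.43 nmi = 15.4550 SM.
Spread: 17.1500 − 12.3889 = 4.76 SM.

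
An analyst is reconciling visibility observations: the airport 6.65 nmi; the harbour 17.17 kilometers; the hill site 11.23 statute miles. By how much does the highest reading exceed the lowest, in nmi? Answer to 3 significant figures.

3.11 nmi

the harbour: 17.17 km = 9.2711 nmi.
the hill site: 11.23 SM = 9.7586 nmi.
Spread: 9.7586 − 6.6500 = 3.11 nmi.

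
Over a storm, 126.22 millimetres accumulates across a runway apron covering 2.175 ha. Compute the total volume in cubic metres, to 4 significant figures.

2745 cubic metres

Area: 2.175 ha = 21750 m².
1 mm over 1 m² is 1 L, so volume = 126.22 × 21750 = 2745285 L = 2745 m³.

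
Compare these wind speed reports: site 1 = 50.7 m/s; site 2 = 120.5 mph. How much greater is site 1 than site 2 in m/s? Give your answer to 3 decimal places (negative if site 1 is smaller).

-3.168 m/s

site 2: 120.5 mph = 53.86832 m/s.
Difference: 50.70000 − 53.86832 = -3.168 m/s.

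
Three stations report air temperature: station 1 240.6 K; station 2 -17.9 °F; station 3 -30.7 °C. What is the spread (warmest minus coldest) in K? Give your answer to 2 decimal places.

4.83 K

station 1: 240.6 K = -32.550 °C.
station 2: -17.9 °F = -27.722 °C.
Spread: (-27.722) − (-32.550) = 4.828 °C.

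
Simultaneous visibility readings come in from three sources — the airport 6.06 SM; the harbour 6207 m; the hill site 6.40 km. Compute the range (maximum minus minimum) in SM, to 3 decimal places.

2.203 SM

the harbour: 6207 m = 3.85685 SM.
the hill site: 6.40 km = 3.97678 SM.
Spread: 6.06000 − 3.85685 = 2.203 SM.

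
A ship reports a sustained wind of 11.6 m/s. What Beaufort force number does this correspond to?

Beaufort force 6

11.6 m/s lies in the Beaufort 6 band (strong breeze, 10.8–13.8 m/s).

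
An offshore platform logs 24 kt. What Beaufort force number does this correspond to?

Beaufort force 6

24 kt lies in the Beaufort 6 band (strong breeze, 22–27 kt).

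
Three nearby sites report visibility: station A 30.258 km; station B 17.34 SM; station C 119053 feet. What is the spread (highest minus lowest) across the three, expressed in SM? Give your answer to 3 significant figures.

5.21 SM

station A: 30.258 km = 18.8014 SM.
station C: 119053 ft = 22.5479 SM.
Spread: 22.5479 − 17.3400 = 5.21 SM.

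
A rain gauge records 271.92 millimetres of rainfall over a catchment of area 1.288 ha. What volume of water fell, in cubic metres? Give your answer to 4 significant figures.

3502 cubic metres

Area: 1.288 ha = 12880 m².
1 mm over 1 m² is 1 L, so volume = 271.92 × 12880 = 3502329.6 L = 3502 m³.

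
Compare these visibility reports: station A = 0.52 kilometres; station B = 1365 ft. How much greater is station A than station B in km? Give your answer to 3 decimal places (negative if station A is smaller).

0.104 km

station B: 1365 ft = 0.41605 km.
Difference: 0.52000 − 0.41605 = 0.104 km.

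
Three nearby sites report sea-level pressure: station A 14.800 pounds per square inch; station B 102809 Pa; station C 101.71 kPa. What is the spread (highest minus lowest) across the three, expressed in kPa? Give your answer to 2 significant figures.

station A: 14.800 psi = 102.042 kPa.
station B: 102809 Pa = 102.809 kPa.
Spread: 102.809 − 101.710 = 1.1 kPa.

1.1 kPa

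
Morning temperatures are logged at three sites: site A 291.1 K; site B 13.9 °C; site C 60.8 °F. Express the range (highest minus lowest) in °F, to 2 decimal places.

7.29 °F

site A: 291.1 K = 17.950 °C.
site C: 60.8 °F = 16.000 °C.
Spread: 17.950 − 13.900 = 4.050 °C = 7.29 °F.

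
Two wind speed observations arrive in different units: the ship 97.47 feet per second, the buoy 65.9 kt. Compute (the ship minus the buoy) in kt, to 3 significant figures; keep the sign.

the ship: 97.47 ft/s = 57.7494 kt.
Difference: 57.7494 − 65.9000 = -8.15 kt.

-8.15 kt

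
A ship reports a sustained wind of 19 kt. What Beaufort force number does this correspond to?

Beaufort force 5

19 kt lies in the Beaufort 5 band (fresh breeze, 17–21 kt).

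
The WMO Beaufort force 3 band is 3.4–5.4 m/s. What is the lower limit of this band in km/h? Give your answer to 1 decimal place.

12.2 km/h

3.4–5.4 m/s × 3.6 = 12.2–19.4 km/h.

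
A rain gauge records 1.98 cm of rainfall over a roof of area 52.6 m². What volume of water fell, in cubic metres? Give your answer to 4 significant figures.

Depth: 1.98 cm × 10 = 19.8 mm.
1 mm over 1 m² is 1 L, so volume = 19.8 × 52.6 = 1041.48 L = 1.041 m³.

1.041 cubic metres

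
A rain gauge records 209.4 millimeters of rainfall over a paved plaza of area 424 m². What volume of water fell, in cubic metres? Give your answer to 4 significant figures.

1 mm over 1 m² is 1 L, so volume = 209.4 × 424 = 88785.6 L = 88.79 m³.

88.79 cubic metres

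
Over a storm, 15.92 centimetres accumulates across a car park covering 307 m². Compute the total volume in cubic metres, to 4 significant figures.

Depth: 15.92 cm × 10 = 159.2 mm.
1 mm over 1 m² is 1 L, so volume = 159.2 × 307 = 48874.4 L = 48.87 m³.

48.87 cubic metres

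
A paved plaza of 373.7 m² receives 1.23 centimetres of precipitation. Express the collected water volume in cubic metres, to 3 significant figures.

Depth: 1.23 cm × 10 = 12.3 mm.
1 mm over 1 m² is 1 L, so volume = 12.3 × 373.7 = 4596.51 L = 4.60 m³.

4.60 cubic metres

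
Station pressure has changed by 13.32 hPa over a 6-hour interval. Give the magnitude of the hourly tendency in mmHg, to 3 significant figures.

1.67 mmHg per hour

13.32 hPa / 6 h × 0.750062 mmHg/hPa = 1.67 mmHg/h.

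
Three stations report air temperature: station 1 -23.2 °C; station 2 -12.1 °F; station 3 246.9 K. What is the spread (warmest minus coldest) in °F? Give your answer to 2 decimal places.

5.49 °F

station 2: -12.1 °F = -24.500 °C.
station 3: 246.9 K = -26.250 °C.
Spread: (-23.200) − (-26.250) = 3.050 °C = 5.49 °F.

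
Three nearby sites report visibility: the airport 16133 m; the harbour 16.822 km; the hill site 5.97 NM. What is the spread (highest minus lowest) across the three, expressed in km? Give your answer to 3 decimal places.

5.766 km

the airport: 16133 m = 16.13300 km.
the hill site: 5.97 nmi = 11.05644 km.
Spread: 16.82200 − 11.05644 = 5.766 km.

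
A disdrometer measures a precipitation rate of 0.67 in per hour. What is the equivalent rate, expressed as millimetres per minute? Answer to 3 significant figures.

0.67 in/hour × 25.4 mm/in × 0.0166667 hour/minute = 0.284 mm/minute.

0.284 mm/minute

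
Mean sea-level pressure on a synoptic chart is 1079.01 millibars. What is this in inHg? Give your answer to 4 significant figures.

1 mb = 0.02953 inHg, so 1079.01 × 0.02953 = 31.86 inHg.

31.86 inHg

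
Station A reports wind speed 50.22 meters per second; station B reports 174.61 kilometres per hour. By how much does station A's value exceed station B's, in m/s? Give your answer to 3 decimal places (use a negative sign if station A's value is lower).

station B: 174.61 km/h = 48.50278 m/s.
Difference: 50.22000 − 48.50278 = 1.717 m/s.

1.717 m/s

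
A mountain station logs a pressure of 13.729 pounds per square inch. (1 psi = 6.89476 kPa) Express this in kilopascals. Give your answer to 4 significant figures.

94.66 kPa

1 psi = 6.89476 kPa, so 13.729 × 6.89476 = 94.66 kPa.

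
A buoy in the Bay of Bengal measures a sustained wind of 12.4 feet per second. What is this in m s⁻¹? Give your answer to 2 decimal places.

1 ft/s = 0.3048 m/s, so 12.4 × 0.3048 = 3.78 m/s.

3.78 m/s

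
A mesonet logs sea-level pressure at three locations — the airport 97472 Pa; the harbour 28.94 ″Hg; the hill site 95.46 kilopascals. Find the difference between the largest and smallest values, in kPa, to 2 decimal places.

the airport: 97472 Pa = 97.4720 kPa.
the harbour: 28.94 inHg = 98.0021 kPa.
Spread: 98.0021 − 95.4600 = 2.54 kPa.

2.54 kPa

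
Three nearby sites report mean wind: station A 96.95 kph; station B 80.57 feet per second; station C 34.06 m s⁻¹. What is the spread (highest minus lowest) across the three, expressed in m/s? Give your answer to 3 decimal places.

9.502 m/s

station A: 96.95 km/h = 26.93056 m/s.
station B: 80.57 ft/s = 24.55774 m/s.
Spread: 34.06000 − 24.55774 = 9.502 m/s.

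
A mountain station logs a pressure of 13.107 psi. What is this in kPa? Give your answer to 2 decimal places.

90.37 kPa

1 psi = 6.89476 kPa, so 13.107 × 6.89476 = 90.37 kPa.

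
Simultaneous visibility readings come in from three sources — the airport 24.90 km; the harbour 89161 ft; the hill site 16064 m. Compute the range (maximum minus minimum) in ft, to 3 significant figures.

the airport: 24.90 km = 81692.91 ft.
the hill site: 16064 m = 52703.41 ft.
Spread: 89161.00 − 52703.41 = 36500 ft.

36500 ft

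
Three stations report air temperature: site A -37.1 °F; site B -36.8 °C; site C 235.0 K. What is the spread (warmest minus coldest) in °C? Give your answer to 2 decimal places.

1.59 °C

site A: -37.1 °F = -38.389 °C.
site C: 235.0 K = -38.150 °C.
Spread: (-36.800) − (-38.389) = 1.589 °C.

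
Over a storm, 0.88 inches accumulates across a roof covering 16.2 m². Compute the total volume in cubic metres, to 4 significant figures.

0.3621 cubic metres

Depth: 0.88 in × 25.4 = 22.352 mm.
1 mm over 1 m² is 1 L, so volume = 22.352 × 16.2 = 362.1024 L = 0.3621 m³.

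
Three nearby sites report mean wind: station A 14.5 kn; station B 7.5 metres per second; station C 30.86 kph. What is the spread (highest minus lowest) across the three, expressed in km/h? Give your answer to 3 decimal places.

4.006 km/h

station A: 14.5 kt = 26.85400 km/h.
station B: 7.5 m/s = 27.00000 km/h.
Spread: 30.86000 − 26.85400 = 4.006 km/h.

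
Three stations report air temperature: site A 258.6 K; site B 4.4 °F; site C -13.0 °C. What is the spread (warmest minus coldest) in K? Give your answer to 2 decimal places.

site A: 258.6 K = -14.550 °C.
site B: 4.4 °F = -15.333 °C.
Spread: (-13.000) − (-15.333) = 2.333 °C.

2.33 K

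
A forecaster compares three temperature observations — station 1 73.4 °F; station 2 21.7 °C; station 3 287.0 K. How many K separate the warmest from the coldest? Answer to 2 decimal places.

9.15 K

station 1: 73.4 °F = 23.000 °C.
station 3: 287.0 K = 13.850 °C.
Spread: 23.000 − 13.850 = 9.150 °C.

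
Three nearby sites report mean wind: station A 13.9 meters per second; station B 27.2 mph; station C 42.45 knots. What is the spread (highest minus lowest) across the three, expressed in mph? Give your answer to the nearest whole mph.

22 mph

station A: 13.9 m/s = 31.09 mph.
station C: 42.45 kt = 48.85 mph.
Spread: 48.85 − 27.20 = 22 mph.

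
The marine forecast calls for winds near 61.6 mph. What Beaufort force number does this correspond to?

Beaufort force 10

61.6 mph = 27.5 m/s, which is Beaufort 10 (storm, 24.5–28.4 m/s).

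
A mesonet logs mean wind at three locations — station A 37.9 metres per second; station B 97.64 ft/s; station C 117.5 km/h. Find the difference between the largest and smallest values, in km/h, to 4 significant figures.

station A: 37.9 m/s = 136.4400 km/h.
station B: 97.64 ft/s = 107.1384 km/h.
Spread: 136.4400 − 107.1384 = 29.30 km/h.

29.30 km/h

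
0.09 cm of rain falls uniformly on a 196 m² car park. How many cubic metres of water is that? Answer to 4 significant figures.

Depth: 0.09 cm × 10 = 0.9 mm.
1 mm over 1 m² is 1 L, so volume = 0.9 × 196 = 176.4 L = 0.1764 m³.

0.1764 cubic metres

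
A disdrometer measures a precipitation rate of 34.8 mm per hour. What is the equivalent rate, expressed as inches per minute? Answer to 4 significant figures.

0.02283 in/minute

34.8 mm/hour × 0.0393701 in/mm × 0.0166667 hour/minute = 0.02283 in/minute.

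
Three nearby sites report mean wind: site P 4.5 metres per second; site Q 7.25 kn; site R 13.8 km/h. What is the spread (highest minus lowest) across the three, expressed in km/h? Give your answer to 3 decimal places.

2.773 km/h

site P: 4.5 m/s = 16.20000 km/h.
site Q: 7.25 kt = 13.42700 km/h.
Spread: 16.20000 − 13.42700 = 2.773 km/h.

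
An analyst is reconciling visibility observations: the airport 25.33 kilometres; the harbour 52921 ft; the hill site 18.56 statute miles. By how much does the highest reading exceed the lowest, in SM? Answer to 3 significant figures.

the airport: 25.33 km = 15.7393 SM.
the harbour: 52921 ft = 10.0229 SM.
Spread: 18.5600 − 10.0229 = 8.54 SM.

8.54 SM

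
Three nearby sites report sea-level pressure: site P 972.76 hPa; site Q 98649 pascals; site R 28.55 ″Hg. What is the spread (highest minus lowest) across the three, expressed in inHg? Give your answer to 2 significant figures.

site P: 972.76 hPa = 28.7256 inHg.
site Q: 98649 Pa = 29.1310 inHg.
Spread: 29.1310 − 28.5500 = 0.58 inHg.

0.58 inHg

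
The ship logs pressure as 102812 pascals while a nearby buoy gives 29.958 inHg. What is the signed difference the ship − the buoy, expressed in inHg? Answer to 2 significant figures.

0.40 inHg

the ship: 102812 Pa = 30.3604 inHg.
Difference: 30.3604 − 29.9580 = 0.40 inHg.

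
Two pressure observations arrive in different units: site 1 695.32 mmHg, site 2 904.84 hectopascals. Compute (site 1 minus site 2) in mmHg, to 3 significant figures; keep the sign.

site 2: 904.84 hPa = 678.686 mmHg.
Difference: 695.320 − 678.686 = 16.6 mmHg.

16.6 mmHg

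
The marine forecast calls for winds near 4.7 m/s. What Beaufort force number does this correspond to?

Beaufort force 3

4.7 m/s lies in the Beaufort 3 band (gentle breeze, 3.4–5.4 m/s).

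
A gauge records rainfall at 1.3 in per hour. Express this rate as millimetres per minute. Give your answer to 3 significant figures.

0.550 mm/minute

1.3 in/hour × 25.4 mm/in × 0.0166667 hour/minute = 0.550 mm/minute.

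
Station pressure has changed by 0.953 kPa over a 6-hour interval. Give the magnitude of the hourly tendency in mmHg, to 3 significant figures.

0.953 kPa / 6 h × 7.50062 mmHg/kPa = 1.19 mmHg/h.

1.19 mmHg per hour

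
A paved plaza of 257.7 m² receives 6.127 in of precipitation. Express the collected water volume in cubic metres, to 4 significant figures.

40.10 cubic metres

Depth: 6.127 in × 25.4 = 155.6258 mm.
1 mm over 1 m² is 1 L, so volume = 155.6258 × 257.7 = 40104.769 L = 40.10 m³.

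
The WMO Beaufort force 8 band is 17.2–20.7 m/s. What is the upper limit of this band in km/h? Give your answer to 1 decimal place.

17.2–20.7 m/s × 3.6 = 61.9–74.5 km/h.

74.5 km/h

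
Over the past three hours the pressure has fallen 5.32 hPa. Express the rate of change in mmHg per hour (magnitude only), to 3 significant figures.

1.33 mmHg per hour

5.32 hPa / 3 h × 0.750062 mmHg/hPa = 1.33 mmHg/h.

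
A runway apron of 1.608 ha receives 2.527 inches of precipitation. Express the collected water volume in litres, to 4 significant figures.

Depth: 2.527 in × 25.4 = 64.1858 mm.
Area: 1.608 ha = 16080 m².
1 mm over 1 m² is 1 L, so volume = 64.1858 × 16080 = 1032107.7 L ≈ 1032000 L.

1032000 litres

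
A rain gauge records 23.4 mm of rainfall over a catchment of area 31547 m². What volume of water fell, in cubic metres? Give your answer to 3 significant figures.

1 mm over 1 m² is 1 L, so volume = 23.4 × 31547 = 738199.8 L = 738 m³.

738 cubic metres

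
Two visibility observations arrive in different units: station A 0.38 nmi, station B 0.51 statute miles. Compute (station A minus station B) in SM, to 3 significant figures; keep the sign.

-0.0727 SM

station A: 0.38 nmi = 0.437296 SM.
Difference: 0.437296 − 0.510000 = -0.0727 SM.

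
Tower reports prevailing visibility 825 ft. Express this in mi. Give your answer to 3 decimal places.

0.156 SM

1 ft = 0.000189394 SM, so 825 × 0.000189394 = 0.156 SM.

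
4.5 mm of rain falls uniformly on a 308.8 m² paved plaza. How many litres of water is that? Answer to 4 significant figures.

1 mm over 1 m² is 1 L, so volume = 4.5 × 308.8 = 1389.6 L ≈ 1390 L.

1390 litres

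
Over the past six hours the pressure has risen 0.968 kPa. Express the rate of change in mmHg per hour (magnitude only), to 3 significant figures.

0.968 kPa / 6 h × 7.50062 mmHg/kPa = 1.21 mmHg/h.

1.21 mmHg per hour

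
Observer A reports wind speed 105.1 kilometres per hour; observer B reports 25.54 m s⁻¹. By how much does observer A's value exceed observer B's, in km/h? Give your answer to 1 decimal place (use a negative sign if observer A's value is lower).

observer B: 25.54 m/s = 91.944 km/h.
Difference: 105.100 − 91.944 = 13.2 km/h.

13.2 km/h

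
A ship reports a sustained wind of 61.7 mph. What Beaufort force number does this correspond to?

Beaufort force 10

61.7 mph = 27.6 m/s, which is Beaufort 10 (storm, 24.5–28.4 m/s).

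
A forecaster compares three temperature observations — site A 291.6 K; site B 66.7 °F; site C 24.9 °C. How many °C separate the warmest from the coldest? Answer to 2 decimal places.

site A: 291.6 K = 18.450 °C.
site B: 66.7 °F = 19.278 °C.
Spread: 24.900 − 18.450 = 6.450 °C.

6.45 °C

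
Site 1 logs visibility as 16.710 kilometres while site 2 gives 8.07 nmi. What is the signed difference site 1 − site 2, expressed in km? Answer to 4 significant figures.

site 2: 8.07 nmi = 14.94564 km.
Difference: 16.71000 − 14.94564 = 1.764 km.

1.764 km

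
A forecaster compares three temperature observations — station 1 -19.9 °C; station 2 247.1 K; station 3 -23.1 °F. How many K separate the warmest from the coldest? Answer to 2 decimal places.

station 2: 247.1 K = -26.050 °C.
station 3: -23.1 °F = -30.611 °C.
Spread: (-19.900) − (-30.611) = 10.711 °C.

10.71 K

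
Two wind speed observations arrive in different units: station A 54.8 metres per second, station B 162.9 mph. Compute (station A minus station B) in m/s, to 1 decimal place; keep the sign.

station B: 162.9 mph = 72.823 m/s.
Difference: 54.800 − 72.823 = -18.0 m/s.

-18.0 m/s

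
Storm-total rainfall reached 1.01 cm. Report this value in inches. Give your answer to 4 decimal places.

1 cm = 0.393701 in, so 1.01 × 0.393701 = 0.3976 in.

0.3976 in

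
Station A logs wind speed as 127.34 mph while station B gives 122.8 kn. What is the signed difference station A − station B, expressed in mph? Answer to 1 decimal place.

station B: 122.8 kt = 141.316 mph.
Difference: 127.340 − 141.316 = -14.0 mph.

-14.0 mph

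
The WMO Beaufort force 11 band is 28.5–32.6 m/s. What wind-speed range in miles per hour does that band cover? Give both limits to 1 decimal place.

63.8 to 72.9 mph

28.5–32.6 m/s × 2.237 = 63.8–72.9 mph.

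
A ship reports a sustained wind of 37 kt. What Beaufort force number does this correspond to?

Beaufort force 8

37 kt lies in the Beaufort 8 band (gale, 34–40 kt).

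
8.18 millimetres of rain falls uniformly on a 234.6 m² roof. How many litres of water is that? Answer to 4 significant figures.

1919 litres

1 mm over 1 m² is 1 L, so volume = 8.18 × 234.6 = 1919.028 L ≈ 1919 L.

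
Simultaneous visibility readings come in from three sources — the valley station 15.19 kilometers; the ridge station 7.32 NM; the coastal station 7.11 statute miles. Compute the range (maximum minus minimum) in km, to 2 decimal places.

the ridge station: 7.32 nmi = 13.5566 km.
the coastal station: 7.11 SM = 11.4424 km.
Spread: 15.1900 − 11.4424 = 3.75 km.

3.75 km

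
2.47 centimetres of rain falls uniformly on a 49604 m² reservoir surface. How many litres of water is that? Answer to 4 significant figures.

1225000 litres

Depth: 2.47 cm × 10 = 24.7 mm.
1 mm over 1 m² is 1 L, so volume = 24.7 × 49604 = 1225218.8 L ≈ 1225000 L.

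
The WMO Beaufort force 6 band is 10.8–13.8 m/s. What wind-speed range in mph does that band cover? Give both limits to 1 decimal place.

24.2 to 30.9 mph

10.8–13.8 m/s × 2.237 = 24.2–30.9 mph.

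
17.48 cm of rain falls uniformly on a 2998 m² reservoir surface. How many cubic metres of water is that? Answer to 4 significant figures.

524.1 cubic metres

Depth: 17.48 cm × 10 = 174.8 mm.
1 mm over 1 m² is 1 L, so volume = 174.8 × 2998 = 524050.4 L = 524.1 m³.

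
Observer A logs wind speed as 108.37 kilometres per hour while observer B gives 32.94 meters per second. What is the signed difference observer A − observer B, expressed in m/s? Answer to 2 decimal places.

observer A: 108.37 km/h = 30.1028 m/s.
Difference: 30.1028 − 32.9400 = -2.84 m/s.

-2.84 m/s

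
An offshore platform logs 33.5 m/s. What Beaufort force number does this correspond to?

33.5 m/s lies in the Beaufort 12 band (hurricane force, ≥32.7 m/s).

Beaufort force 12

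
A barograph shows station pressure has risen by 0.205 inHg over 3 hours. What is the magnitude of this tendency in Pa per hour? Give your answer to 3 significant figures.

231 Pa per hour

0.205 inHg / 3 h × 3386.39 Pa/inHg = 231 Pa/h.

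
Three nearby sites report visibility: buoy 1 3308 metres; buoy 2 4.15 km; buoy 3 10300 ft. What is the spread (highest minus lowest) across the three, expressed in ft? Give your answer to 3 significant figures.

buoy 1: 3308 m = 10853.02 ft.
buoy 2: 4.15 km = 13615.49 ft.
Spread: 13615.49 − 10300.00 = 3320 ft.

3320 ft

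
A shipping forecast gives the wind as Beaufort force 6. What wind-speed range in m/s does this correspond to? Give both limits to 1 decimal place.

Beaufort 6 (strong breeze) spans 10.8–13.8 m/s.

10.8 to 13.8 m/s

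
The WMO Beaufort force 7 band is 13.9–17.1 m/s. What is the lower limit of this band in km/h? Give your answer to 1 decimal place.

13.9–17.1 m/s × 3.6 = 50.0–61.6 km/h.

50.0 km/h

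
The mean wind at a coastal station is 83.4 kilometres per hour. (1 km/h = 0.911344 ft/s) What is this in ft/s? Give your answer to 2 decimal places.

76.01 ft/s

1 km/h = 0.911344 ft/s, so 83.4 × 0.911344 = 76.01 ft/s.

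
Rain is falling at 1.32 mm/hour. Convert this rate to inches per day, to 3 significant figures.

1.32 mm/hour × 0.0393701 in/mm × 24 hour/day = 1.25 in/day.

1.25 in/day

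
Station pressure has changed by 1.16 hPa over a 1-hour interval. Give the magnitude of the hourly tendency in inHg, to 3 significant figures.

0.0343 inHg per hour

1.16 hPa / 1 h × 0.02953 inHg/hPa = 0.0343 inHg/h.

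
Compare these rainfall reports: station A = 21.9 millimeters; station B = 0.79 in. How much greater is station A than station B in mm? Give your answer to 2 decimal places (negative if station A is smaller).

station B: 0.79 in = 20.0660 mm.
Difference: 21.9000 − 20.0660 = 1.83 mm.

1.83 mm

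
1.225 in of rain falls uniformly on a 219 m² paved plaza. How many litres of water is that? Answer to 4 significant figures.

Depth: 1.225 in × 25.4 = 31.115 mm.
1 mm over 1 m² is 1 L, so volume = 31.115 × 219 = 6814.185 L ≈ 6814 L.

6814 litres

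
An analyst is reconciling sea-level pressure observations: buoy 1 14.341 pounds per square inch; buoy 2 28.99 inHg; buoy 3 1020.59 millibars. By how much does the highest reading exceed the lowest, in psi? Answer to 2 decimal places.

0.56 psi

buoy 2: 28.99 inHg = 14.2386 psi.
buoy 3: 1020.59 mb = 14.8024 psi.
Spread: 14.8024 − 14.2386 = 0.56 psi.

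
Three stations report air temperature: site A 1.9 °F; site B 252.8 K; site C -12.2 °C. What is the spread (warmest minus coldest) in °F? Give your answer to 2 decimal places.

14.67 °F

site A: 1.9 °F = -16.722 °C.
site B: 252.8 K = -20.350 °C.
Spread: (-12.200) − (-20.350) = 8.150 °C = 14.67 °F.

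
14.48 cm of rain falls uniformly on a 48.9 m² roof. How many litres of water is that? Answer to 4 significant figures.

7081 litres

Depth: 14.48 cm × 10 = 144.8 mm.
1 mm over 1 m² is 1 L, so volume = 144.8 × 48.9 = 7080.72 L ≈ 7081 L.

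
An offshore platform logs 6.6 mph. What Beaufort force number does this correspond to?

Beaufort force 2

6.6 mph = 3.0 m/s, which is Beaufort 2 (light breeze, 1.6–3.3 m/s).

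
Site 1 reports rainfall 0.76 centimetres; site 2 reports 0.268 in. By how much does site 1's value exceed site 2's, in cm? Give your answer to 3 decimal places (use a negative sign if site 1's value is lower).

0.079 cm

site 2: 0.268 in = 0.68072 cm.
Difference: 0.76000 − 0.68072 = 0.079 cm.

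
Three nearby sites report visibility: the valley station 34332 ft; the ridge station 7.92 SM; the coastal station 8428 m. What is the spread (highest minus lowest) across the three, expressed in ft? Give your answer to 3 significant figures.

the ridge station: 7.92 SM = 41817.60 ft.
the coastal station: 8428 m = 27650.92 ft.
Spread: 41817.60 − 27650.92 = 14200 ft.

14200 ft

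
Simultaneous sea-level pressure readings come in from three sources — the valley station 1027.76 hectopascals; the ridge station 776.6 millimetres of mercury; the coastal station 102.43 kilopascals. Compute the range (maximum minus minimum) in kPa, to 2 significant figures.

the valley station: 1027.76 hPa = 102.776 kPa.
the ridge station: 776.6 mmHg = 103.538 kPa.
Spread: 103.538 − 102.430 = 1.1 kPa.

1.1 kPa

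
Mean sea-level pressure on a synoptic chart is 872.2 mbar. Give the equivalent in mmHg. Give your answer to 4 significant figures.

654.2 mmHg

1 mb = 0.750062 mmHg, so 872.2 × 0.750062 = 654.2 mmHg.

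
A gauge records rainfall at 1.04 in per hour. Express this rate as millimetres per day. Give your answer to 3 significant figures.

1.04 in/hour × 25.4 mm/in × 24 hour/day = 634 mm/day.

634 mm/day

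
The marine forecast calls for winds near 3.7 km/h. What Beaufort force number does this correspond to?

Beaufort force 1

3.7 km/h = 1.0 m/s, which is Beaufort 1 (light air, 0.3–1.5 m/s).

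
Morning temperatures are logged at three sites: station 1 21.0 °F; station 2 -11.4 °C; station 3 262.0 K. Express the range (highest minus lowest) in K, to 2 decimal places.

5.29 K

station 1: 21.0 °F = -6.111 °C.
station 3: 262.0 K = -11.150 °C.
Spread: (-6.111) − (-11.400) = 5.289 °C.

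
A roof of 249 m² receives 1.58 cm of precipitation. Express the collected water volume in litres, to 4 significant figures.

3934 litres

Depth: 1.58 cm × 10 = 15.8 mm.
1 mm over 1 m² is 1 L, so volume = 15.8 × 249 = 3934.2 L ≈ 3934 L.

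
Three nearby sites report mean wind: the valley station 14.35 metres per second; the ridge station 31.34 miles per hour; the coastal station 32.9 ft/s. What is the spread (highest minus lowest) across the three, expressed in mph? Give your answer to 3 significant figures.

9.67 mph

the valley station: 14.35 m/s = 32.1000 mph.
the coastal station: 32.9 ft/s = 22.4318 mph.
Spread: 32.1000 − 22.4318 = 9.67 mph.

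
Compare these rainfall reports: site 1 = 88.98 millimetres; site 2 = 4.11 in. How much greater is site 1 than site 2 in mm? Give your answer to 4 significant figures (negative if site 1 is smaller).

-15.41 mm

site 2: 4.11 in = 104.3940 mm.
Difference: 88.9800 − 104.3940 = -15.41 mm.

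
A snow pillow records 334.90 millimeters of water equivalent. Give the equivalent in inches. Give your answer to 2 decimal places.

13.19 in

1 mm = 0.0393701 in, so 334.90 × 0.0393701 = 13.19 in.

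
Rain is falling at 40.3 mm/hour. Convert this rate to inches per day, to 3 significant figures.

38.1 in/day

40.3 mm/hour × 0.0393701 in/mm × 24 hour/day = 38.1 in/day.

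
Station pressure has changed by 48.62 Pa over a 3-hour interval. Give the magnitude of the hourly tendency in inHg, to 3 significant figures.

0.00479 inHg per hour

48.62 Pa / 3 h × 0.0002953 inHg/Pa = 0.00479 inHg/h.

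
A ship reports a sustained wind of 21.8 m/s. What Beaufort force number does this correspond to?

21.8 m/s lies in the Beaufort 9 band (strong gale, 20.8–24.4 m/s).

Beaufort force 9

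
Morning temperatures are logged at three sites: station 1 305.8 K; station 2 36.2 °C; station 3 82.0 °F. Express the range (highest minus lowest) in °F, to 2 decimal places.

station 1: 305.8 K = 32.650 °C.
station 3: 82.0 °F = 27.778 °C.
Spread: 36.200 − 27.778 = 8.422 °C = 15.16 °F.

15.16 °F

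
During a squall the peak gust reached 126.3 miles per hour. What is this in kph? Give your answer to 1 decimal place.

203.3 km/h

1 mph = 1.60934 km/h, so 126.3 × 1.60934 = 203.3 km/h.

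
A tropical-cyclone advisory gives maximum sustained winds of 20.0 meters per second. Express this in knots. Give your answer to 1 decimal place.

38.9 kt

1 m/s = 1.94384 kt, so 20.0 × 1.94384 = 38.9 kt.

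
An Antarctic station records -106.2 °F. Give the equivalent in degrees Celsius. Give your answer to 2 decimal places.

°C = (°F − 32) × 5/9 = (-106.2 − 32) / 1.8 = -76.78 °C.

-76.78 °C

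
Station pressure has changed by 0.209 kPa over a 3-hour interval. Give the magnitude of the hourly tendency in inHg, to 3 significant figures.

0.0206 inHg per hour

0.209 kPa / 3 h × 0.2953 inHg/kPa = 0.0206 inHg/h.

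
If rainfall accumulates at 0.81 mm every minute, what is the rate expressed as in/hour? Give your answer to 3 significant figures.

0.81 mm/minute × 0.0393701 in/mm × 60 minute/hour = 1.91 in/hour.

1.91 in/hour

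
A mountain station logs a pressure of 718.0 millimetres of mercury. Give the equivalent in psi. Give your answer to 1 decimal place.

1 mmHg = 0.0193368 psi, so 718.0 × 0.0193368 = 13.9 psi.

13.9 psi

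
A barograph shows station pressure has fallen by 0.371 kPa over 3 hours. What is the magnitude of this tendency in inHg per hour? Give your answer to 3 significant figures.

0.0365 inHg per hour

0.371 kPa / 3 h × 0.2953 inHg/kPa = 0.0365 inHg/h.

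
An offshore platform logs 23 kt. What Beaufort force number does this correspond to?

Beaufort force 6

23 kt lies in the Beaufort 6 band (strong breeze, 22–27 kt).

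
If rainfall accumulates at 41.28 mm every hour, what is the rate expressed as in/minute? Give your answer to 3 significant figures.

0.0271 in/minute

41.28 mm/hour × 0.0393701 in/mm × 0.0166667 hour/minute = 0.0271 in/minute.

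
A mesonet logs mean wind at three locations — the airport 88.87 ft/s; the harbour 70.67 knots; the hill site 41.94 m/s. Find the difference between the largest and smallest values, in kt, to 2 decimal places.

28.87 kt

the airport: 88.87 ft/s = 52.6540 kt.
the hill site: 41.94 m/s = 81.5248 kt.
Spread: 81.5248 − 52.6540 = 28.87 kt.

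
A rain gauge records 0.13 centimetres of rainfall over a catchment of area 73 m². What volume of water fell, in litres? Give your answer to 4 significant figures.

94.90 litres

Depth: 0.13 cm × 10 = 1.3 mm.
1 mm over 1 m² is 1 L, so volume = 1.3 × 73 = 94.9 L ≈ 94.90 L.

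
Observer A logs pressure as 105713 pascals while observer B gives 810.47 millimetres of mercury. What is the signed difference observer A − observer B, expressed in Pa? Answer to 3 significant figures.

-2340 Pa

observer B: 810.47 mmHg = 108053.80 Pa.
Difference: 105713.00 − 108053.80 = -2340 Pa.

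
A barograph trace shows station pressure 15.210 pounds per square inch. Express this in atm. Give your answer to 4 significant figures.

1 psi = 0.068046 atm, so 15.210 × 0.068046 = 1.035 atm.

1.035 atm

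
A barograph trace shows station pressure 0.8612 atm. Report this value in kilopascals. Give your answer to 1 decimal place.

1 atm = 101.325 kPa, so 0.8612 × 101.325 = 87.3 kPa.

87.3 kPa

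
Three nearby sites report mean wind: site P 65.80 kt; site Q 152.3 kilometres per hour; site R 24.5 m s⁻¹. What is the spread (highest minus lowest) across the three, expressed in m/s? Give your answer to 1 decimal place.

site P: 65.80 kt = 33.850 m/s.
site Q: 152.3 km/h = 42.306 m/s.
Spread: 42.306 − 24.500 = 17.8 m/s.

17.8 m/s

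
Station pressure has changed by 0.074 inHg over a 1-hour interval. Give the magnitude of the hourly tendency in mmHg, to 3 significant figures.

1.88 mmHg per hour

0.074 inHg / 1 h × 25.4 mmHg/inHg = 1.88 mmHg/h.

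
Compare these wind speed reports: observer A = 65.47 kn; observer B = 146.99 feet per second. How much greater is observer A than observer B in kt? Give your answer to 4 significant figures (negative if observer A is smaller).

-21.62 kt

observer B: 146.99 ft/s = 87.0892 kt.
Difference: 65.4700 − 87.0892 = -21.62 kt.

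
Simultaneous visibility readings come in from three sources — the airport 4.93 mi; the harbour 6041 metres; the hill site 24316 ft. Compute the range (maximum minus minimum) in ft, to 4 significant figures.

6211 ft

the airport: 4.93 SM = 26030.40 ft.
the harbour: 6041 m = 19819.55 ft.
Spread: 26030.40 − 19819.55 = 6211 ft.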